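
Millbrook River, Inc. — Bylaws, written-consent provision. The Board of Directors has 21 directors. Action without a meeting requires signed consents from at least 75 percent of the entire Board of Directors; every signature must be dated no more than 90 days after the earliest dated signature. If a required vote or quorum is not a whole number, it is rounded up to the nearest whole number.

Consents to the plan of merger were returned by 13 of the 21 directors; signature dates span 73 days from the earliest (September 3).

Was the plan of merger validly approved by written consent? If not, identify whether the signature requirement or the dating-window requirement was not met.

Not effective — insufficient signatures.

Signatures required: at least 75 percent of 21 — 3/4 of 21 = 15.75, rounded up to 16, so 16 needed; 13 signed. Insufficient.
Dating window: the latest signature is 73 days after the earliest; the limit is 90 days. Within the window.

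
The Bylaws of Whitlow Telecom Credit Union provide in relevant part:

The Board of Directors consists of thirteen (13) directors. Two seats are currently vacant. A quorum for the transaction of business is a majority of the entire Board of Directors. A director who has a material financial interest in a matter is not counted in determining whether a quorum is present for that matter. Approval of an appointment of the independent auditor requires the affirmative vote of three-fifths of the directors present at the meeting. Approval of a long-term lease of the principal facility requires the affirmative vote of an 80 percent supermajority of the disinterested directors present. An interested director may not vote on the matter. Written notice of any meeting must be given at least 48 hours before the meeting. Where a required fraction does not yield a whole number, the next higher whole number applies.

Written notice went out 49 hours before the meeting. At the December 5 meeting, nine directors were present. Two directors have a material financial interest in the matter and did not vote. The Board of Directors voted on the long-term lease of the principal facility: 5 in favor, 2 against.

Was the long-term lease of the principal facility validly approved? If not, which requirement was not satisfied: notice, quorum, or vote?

Notice: 49 hours given; 48 required (49 ≥ 48). Satisfied.
Quorum: 9 present, but the 2 interested directors do not count, leaving 7. Quorum is 7. Satisfied.
Vote: the long-term lease of the principal facility requires four-fifths of the disinterested directors present (9 − 2 = 7). 4/5 of 7 = 5.60, rounded up to 6, so 6 affirmative votes are needed; 5 voted in favor. Not satisfied.

Invalid — vote requirement not satisfied.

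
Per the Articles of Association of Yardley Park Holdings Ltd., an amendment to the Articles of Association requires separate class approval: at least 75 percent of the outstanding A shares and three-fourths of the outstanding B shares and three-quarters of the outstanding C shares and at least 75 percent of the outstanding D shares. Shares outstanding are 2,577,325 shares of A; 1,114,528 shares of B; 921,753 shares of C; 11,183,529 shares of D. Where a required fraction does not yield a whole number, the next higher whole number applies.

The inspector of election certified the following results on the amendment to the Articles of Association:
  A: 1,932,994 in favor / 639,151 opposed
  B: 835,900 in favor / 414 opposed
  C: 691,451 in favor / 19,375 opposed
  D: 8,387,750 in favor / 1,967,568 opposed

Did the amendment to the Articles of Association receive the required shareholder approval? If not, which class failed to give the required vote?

Approved — every class gave the required vote.

A: 3/4 of 2577325 = 1932993.75, rounded up to 1932994; 1,932,994 required, 1,932,994 in favor — approved.
B: 3/4 of 1114528 = 835896; 835,896 required, 835,900 in favor — approved.
C: 3/4 of 921753 = 691314.75, rounded up to 691315; 691,315 required, 691,451 in favor — approved.
D: 3/4 of 11183529 = 8387646.75, rounded up to 8387647; 8,387,647 required, 8,387,750 in favor — approved.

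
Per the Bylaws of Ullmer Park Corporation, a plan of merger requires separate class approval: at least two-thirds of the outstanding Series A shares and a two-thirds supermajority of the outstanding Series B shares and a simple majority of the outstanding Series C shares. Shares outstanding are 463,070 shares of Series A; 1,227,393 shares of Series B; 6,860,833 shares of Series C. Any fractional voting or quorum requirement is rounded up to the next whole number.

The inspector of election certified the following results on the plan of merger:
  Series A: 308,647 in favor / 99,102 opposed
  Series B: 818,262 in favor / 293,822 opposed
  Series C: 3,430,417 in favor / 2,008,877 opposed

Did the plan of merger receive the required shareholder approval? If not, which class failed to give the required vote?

Series A: 2/3 of 463070 = 308713.33, rounded up to 308714; 308,714 required, 308,647 in favor — not approved.
Series B: 2/3 of 1227393 = 818262; 818,262 required, 818,262 in favor — approved.
Series C: a majority of 6860833 is 3430417; 3,430,417 required, 3,430,417 in favor — approved.

Not approved — the Series A shares did not give the required vote.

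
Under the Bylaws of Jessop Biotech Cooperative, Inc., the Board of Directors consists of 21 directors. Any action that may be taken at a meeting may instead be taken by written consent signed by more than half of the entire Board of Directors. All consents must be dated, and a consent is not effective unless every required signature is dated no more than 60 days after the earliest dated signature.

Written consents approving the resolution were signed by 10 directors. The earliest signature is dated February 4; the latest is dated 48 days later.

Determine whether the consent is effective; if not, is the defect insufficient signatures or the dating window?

Not effective — insufficient signatures.

Signatures required: more than half of 21 — a majority of 21 is 11, so 11 needed; 10 signed. Insufficient.
Dating window: the latest signature is 48 days after the earliest; the limit is 60 days. Within the window.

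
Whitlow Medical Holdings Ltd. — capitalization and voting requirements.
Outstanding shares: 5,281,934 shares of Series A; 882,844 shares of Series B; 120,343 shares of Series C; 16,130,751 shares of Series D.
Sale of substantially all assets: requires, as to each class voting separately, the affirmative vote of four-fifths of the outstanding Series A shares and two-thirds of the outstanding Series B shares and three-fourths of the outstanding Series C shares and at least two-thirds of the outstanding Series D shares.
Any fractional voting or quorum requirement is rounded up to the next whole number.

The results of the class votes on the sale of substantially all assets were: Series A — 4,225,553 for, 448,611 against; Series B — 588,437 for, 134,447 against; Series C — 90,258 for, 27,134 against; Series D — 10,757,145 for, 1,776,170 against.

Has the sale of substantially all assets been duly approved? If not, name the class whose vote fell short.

Series A: 4/5 of 5281934 = 4225547.20, rounded up to 4225548; 4,225,548 required, 4,225,553 in favor — approved.
Series B: 2/3 of 882844 = 588562.67, rounded up to 588563; 588,563 required, 588,437 in favor — not approved.
Series C: 3/4 of 120343 = 90257.25, rounded up to 90258; 90,258 required, 90,258 in favor — approved.
Series D: 2/3 of 16130751 = 10753834; 10,753,834 required, 10,757,145 in favor — approved.

Not approved — the Series B shares did not give the required vote.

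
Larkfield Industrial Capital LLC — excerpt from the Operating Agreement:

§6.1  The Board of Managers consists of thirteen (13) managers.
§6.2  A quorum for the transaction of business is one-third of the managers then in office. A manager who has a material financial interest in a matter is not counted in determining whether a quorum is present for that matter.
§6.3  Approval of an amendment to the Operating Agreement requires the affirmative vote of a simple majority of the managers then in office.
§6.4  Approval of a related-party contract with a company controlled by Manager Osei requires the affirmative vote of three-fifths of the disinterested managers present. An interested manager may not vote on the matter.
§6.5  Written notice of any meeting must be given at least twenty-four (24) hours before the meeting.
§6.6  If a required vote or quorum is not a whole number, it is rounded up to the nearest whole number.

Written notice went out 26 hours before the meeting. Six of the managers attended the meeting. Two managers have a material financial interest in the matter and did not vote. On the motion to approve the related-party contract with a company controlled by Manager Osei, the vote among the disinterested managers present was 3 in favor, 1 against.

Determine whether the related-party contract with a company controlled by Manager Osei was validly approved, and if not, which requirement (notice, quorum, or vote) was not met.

Invalid — quorum requirement not satisfied.

Notice: 26 hours given; 24 required (26 ≥ 24). Satisfied.
Quorum: 6 present, but the 2 interested managers do not count, leaving 4. Quorum is 5. Not satisfied.
Vote: the related-party contract with a company controlled by Manager Osei requires three-fifths of the disinterested managers present (6 − 2 = 4). 3/5 of 4 = 2.40, rounded up to 3, so 3 affirmative votes are needed; 3 voted in favor. Satisfied. (Moot — without a quorum no business can be validly transacted.)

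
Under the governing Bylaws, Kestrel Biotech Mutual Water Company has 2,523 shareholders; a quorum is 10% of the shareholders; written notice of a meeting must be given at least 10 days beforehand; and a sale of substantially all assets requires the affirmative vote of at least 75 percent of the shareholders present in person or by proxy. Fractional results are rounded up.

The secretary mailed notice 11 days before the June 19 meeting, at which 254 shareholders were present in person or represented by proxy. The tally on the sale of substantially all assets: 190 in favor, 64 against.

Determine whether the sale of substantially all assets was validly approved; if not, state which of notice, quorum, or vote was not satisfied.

Invalid — vote requirement not satisfied.

Notice: 11 days given; 10 required. Satisfied.
Quorum: 10% of 2,523 = 252.30, rounded up to 253; 254 present. Satisfied.
Vote: requires three-fourths of those present (254); 3/4 of 254 = 190.50, rounded up to 191, so 191 needed; 190 in favor. Not satisfied.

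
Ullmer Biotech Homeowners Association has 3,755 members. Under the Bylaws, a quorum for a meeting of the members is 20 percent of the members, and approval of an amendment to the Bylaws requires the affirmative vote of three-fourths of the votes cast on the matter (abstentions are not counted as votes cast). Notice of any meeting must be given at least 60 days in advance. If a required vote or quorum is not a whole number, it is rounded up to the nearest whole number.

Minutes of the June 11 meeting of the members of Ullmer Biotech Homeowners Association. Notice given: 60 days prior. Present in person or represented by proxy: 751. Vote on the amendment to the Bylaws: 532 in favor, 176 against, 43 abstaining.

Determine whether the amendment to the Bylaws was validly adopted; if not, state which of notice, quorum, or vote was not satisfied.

Valid — all requirements satisfied.

Notice: 60 days given; 60 required. Satisfied.
Quorum: 20% of 3,755 = 751; 751 present. Satisfied.
Vote: requires three-fourths of the votes cast (751 − 43 abstaining = 708); 3/4 of 708 = 531, so 531 needed; 532 in favor. Satisfied.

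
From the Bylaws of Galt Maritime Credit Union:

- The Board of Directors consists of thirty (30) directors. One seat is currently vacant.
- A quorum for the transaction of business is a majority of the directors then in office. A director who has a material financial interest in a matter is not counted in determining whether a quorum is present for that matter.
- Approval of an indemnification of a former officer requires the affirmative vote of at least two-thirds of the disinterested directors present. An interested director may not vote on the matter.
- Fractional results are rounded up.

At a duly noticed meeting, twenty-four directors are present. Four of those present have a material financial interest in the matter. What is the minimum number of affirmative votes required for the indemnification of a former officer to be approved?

14

The indemnification of a former officer requires two-thirds of the disinterested directors present (24 − 4 = 20).
2/3 of 20 = 13.33, rounded up to 14.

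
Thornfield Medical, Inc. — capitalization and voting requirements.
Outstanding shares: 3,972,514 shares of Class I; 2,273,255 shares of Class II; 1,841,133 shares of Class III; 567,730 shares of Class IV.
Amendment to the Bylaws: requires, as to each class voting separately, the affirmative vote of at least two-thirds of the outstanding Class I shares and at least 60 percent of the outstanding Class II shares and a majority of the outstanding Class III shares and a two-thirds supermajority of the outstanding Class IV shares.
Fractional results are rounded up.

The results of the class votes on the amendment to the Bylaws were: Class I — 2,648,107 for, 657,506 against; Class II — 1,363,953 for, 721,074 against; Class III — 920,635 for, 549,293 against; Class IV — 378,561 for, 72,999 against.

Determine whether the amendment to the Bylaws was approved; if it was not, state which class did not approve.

Class I: 2/3 of 3972514 = 2648342.67, rounded up to 2648343; 2,648,343 required, 2,648,107 in favor — not approved.
Class II: 3/5 of 2273255 = 1363953; 1,363,953 required, 1,363,953 in favor — approved.
Class III: a majority of 1841133 is 920567; 920,567 required, 920,635 in favor — approved.
Class IV: 2/3 of 567730 = 378486.67, rounded up to 378487; 378,487 required, 378,561 in favor — approved.

Not approved — the Class I shares did not give the required vote.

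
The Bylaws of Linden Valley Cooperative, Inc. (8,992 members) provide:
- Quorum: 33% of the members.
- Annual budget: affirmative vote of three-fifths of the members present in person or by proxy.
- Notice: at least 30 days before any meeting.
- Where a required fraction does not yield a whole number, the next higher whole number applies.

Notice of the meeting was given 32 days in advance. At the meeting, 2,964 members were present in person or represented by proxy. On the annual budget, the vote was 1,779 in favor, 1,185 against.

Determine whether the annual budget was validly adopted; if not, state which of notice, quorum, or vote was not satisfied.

Notice: 32 days given; 30 required. Satisfied.
Quorum: 33% of 8,992 = 2,967.36, rounded up to 2,968; 2,964 present. Not satisfied.
Vote: requires three-fifths of those present (2,964); 3/5 of 2964 = 1778.40, rounded up to 1779, so 1,779 needed; 1,779 in favor. Satisfied.

Invalid — quorum requirement not satisfied.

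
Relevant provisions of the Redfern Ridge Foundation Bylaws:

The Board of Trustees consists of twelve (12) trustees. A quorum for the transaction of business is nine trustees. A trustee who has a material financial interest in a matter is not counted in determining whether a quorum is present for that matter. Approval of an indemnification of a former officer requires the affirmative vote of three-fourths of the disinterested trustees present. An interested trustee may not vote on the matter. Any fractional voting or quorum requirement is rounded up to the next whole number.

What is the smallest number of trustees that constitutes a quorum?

9

The quorum is fixed at 9.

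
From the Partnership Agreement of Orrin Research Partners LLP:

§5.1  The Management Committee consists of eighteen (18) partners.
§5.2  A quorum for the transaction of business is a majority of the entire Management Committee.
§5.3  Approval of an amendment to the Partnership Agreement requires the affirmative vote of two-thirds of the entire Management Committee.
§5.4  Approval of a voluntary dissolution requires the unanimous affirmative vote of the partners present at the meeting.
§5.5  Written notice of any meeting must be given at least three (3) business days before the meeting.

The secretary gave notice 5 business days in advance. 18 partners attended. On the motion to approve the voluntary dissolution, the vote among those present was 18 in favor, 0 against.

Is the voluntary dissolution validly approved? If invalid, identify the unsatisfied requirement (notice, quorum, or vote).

Notice: 5 business days given; 3 required (5 ≥ 3). Satisfied.
Quorum: 18 present; quorum is 10. Satisfied.
Vote: the voluntary dissolution requires the unanimous vote of the partners present (18). Unanimous means all 18, so 18 affirmative votes are needed; 18 voted in favor. Satisfied.

Valid — all requirements satisfied.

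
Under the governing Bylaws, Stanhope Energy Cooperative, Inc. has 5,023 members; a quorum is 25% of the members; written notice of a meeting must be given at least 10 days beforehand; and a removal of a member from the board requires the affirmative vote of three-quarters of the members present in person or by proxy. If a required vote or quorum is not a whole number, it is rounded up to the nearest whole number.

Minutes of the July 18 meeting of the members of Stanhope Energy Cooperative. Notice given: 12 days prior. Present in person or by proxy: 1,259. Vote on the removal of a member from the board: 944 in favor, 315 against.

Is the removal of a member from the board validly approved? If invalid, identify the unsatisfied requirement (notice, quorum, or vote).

Notice: 12 days given; 10 required. Satisfied.
Quorum: 25% of 5,023 = 1,255.75, rounded up to 1,256; 1,259 present. Satisfied.
Vote: requires three-fourths of those present (1,259); 3/4 of 1259 = 944.25, rounded up to 945, so 945 needed; 944 in favor. Not satisfied.

Invalid — vote requirement not satisfied.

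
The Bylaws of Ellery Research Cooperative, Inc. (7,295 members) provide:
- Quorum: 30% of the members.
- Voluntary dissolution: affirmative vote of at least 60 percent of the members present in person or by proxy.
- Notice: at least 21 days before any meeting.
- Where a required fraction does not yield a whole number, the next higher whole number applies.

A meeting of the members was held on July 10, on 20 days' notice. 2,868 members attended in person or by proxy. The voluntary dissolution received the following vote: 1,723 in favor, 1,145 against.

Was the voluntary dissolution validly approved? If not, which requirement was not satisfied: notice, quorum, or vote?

Invalid — notice requirement not satisfied.

Notice: 20 days given; 21 required. Not satisfied.
Quorum: 30% of 7,295 = 2,188.50, rounded up to 2,189; 2,868 present. Satisfied.
Vote: requires three-fifths of those present (2,868); 3/5 of 2868 = 1720.80, rounded up to 1721, so 1,721 needed; 1,723 in favor. Satisfied.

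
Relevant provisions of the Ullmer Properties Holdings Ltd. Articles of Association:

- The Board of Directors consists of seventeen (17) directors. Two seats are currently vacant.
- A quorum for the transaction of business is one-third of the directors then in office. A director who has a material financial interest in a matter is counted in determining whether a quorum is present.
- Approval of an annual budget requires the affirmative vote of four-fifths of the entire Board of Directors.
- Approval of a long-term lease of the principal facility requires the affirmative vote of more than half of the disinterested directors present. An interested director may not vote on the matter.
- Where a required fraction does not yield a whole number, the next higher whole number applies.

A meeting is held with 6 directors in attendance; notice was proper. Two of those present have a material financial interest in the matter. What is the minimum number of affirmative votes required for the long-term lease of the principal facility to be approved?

The long-term lease of the principal facility requires a majority of the disinterested directors present (6 − 2 = 4).
A majority of 4 is 3.

3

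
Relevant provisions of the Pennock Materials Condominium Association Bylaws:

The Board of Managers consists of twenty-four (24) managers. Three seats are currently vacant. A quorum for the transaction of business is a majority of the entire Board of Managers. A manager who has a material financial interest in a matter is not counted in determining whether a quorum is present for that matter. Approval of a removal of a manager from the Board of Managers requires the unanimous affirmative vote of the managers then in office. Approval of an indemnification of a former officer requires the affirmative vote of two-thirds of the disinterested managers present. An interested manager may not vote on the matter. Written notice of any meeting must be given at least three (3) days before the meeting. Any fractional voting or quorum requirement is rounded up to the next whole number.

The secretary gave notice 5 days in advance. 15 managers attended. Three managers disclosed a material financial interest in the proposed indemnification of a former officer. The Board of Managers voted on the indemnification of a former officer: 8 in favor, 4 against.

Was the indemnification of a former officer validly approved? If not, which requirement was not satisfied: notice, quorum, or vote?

Notice: 5 days given; 3 required (5 ≥ 3). Satisfied.
Quorum: 15 present, but the 3 interested managers do not count, leaving 12. Quorum is 13. Not satisfied.
Vote: the indemnification of a former officer requires two-thirds of the disinterested managers present (15 − 3 = 12). 2/3 of 12 = 8, so 8 affirmative votes are needed; 8 voted in favor. Satisfied. (Moot — without a quorum no business can be validly transacted.)

Invalid — quorum requirement not satisfied.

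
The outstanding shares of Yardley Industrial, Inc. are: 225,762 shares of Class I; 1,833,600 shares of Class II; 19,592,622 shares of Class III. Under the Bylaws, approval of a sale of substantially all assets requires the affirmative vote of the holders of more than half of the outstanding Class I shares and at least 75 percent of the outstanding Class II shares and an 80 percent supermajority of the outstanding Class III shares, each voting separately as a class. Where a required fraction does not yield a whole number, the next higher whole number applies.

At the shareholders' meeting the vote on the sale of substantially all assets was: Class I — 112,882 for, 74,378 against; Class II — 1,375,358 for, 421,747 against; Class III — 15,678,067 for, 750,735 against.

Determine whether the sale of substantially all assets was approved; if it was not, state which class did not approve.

Approved — every class gave the required vote.

Class I: a majority of 225762 is 112882; 112,882 required, 112,882 in favor — approved.
Class II: 3/4 of 1833600 = 1375200; 1,375,200 required, 1,375,358 in favor — approved.
Class III: 4/5 of 19592622 = 15674097.60, rounded up to 15674098; 15,674,098 required, 15,678,067 in favor — approved.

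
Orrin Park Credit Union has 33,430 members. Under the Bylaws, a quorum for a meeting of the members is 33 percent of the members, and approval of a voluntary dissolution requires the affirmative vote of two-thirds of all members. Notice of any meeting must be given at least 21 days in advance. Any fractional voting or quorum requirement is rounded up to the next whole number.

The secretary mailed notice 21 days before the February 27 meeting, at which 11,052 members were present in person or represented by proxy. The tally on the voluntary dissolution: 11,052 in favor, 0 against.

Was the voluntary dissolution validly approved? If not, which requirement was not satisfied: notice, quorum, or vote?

Invalid — vote requirement not satisfied.

Notice: 21 days given; 21 required. Satisfied.
Quorum: 33% of 33,430 = 11,031.90, rounded up to 11,032; 11,052 present. Satisfied.
Vote: requires two-thirds of all members (33,430); 2/3 of 33430 = 22286.67, rounded up to 22287, so 22,287 needed; 11,052 in favor. Not satisfied.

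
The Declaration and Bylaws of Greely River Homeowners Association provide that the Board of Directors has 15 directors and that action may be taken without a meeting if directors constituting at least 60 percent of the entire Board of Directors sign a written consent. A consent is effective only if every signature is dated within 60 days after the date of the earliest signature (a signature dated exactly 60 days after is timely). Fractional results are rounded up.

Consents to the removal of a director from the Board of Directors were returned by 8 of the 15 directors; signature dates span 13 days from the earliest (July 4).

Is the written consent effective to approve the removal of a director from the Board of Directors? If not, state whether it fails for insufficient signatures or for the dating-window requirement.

Not effective — insufficient signatures.

Signatures required: at least 60 percent of 15 — 3/5 of 15 = 9, so 9 needed; 8 signed. Insufficient.
Dating window: the latest signature is 13 days after the earliest; the limit is 60 days. Within the window.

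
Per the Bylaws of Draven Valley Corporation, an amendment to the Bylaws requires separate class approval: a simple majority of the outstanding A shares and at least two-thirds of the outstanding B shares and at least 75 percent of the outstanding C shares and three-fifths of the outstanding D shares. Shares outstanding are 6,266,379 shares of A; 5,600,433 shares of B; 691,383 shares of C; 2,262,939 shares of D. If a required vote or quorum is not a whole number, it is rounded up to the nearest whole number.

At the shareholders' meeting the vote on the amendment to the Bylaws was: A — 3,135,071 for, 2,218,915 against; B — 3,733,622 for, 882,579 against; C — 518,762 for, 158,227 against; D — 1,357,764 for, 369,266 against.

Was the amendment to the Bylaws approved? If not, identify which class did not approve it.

A: a majority of 6266379 is 3133190; 3,133,190 required, 3,135,071 in favor — approved.
B: 2/3 of 5600433 = 3733622; 3,733,622 required, 3,733,622 in favor — approved.
C: 3/4 of 691383 = 518537.25, rounded up to 518538; 518,538 required, 518,762 in favor — approved.
D: 3/5 of 2262939 = 1357763.40, rounded up to 1357764; 1,357,764 required, 1,357,764 in favor — approved.

Approved — every class gave the required vote.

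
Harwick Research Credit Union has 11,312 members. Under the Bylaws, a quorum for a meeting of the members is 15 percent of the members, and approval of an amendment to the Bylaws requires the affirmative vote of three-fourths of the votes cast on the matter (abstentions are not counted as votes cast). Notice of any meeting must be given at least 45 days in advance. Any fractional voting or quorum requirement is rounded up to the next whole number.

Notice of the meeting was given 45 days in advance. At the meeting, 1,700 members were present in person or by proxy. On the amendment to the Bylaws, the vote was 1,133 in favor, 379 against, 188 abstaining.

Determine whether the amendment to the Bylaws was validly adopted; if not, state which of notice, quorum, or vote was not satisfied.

Notice: 45 days given; 45 required. Satisfied.
Quorum: 15% of 11,312 = 1,696.80, rounded up to 1,697; 1,700 present. Satisfied.
Vote: requires three-fourths of the votes cast (1,700 − 188 abstaining = 1,512); 3/4 of 1512 = 1134, so 1,134 needed; 1,133 in favor. Not satisfied.

Invalid — vote requirement not satisfied.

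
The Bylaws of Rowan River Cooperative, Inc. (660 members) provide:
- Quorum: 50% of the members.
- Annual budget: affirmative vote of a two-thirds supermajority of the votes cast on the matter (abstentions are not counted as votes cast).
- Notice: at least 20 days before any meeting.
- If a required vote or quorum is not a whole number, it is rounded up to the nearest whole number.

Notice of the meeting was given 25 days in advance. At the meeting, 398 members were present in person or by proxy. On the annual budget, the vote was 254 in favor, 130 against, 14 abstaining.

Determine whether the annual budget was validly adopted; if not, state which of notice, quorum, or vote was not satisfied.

Invalid — vote requirement not satisfied.

Notice: 25 days given; 20 required. Satisfied.
Quorum: 50% of 660 = 330; 398 present. Satisfied.
Vote: requires two-thirds of the votes cast (398 − 14 abstaining = 384); 2/3 of 384 = 256, so 256 needed; 254 in favor. Not satisfied.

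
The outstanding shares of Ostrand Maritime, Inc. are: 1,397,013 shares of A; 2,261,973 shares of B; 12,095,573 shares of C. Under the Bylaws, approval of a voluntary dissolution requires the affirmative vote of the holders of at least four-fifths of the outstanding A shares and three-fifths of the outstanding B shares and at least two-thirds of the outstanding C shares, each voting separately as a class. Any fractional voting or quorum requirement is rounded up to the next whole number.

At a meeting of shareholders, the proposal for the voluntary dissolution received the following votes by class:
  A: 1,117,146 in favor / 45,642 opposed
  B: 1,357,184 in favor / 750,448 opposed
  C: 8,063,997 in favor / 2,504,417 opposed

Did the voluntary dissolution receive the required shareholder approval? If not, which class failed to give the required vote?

A: 4/5 of 1397013 = 1117610.40, rounded up to 1117611; 1,117,611 required, 1,117,146 in favor — not approved.
B: 3/5 of 2261973 = 1357183.80, rounded up to 1357184; 1,357,184 required, 1,357,184 in favor — approved.
C: 2/3 of 12095573 = 8063715.33, rounded up to 8063716; 8,063,716 required, 8,063,997 in favor — approved.

Not approved — the A shares did not give the required vote.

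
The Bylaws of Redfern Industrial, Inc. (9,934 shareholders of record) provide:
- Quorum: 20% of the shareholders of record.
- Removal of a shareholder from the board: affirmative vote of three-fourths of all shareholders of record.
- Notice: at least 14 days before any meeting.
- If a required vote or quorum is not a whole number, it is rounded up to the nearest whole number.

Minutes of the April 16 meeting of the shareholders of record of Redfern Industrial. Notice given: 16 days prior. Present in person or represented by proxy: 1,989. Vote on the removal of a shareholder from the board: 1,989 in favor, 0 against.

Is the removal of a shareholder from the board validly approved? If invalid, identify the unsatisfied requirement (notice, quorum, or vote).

Notice: 16 days given; 14 required. Satisfied.
Quorum: 20% of 9,934 = 1,986.80, rounded up to 1,987; 1,989 present. Satisfied.
Vote: requires three-fourths of all shareholders of record (9,934); 3/4 of 9934 = 7450.50, rounded up to 7451, so 7,451 needed; 1,989 in favor. Not satisfied.

Invalid — vote requirement not satisfied.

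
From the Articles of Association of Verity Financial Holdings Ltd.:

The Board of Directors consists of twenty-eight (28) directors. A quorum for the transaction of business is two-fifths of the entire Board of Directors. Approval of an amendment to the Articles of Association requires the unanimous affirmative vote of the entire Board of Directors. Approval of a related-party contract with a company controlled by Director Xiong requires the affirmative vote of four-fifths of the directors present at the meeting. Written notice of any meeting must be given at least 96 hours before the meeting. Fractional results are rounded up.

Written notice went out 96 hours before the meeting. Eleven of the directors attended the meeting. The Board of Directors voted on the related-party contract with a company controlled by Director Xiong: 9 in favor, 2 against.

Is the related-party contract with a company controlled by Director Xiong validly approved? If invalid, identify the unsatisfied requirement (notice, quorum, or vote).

Invalid — quorum requirement not satisfied.

Notice: 96 hours given; 96 required (96 ≥ 96). Satisfied.
Quorum: 11 present; quorum is 12. Not satisfied.
Vote: the related-party contract with a company controlled by Director Xiong requires four-fifths of the directors present (11). 4/5 of 11 = 8.80, rounded up to 9, so 9 affirmative votes are needed; 9 voted in favor. Satisfied. (Moot — without a quorum no business can be validly transacted.)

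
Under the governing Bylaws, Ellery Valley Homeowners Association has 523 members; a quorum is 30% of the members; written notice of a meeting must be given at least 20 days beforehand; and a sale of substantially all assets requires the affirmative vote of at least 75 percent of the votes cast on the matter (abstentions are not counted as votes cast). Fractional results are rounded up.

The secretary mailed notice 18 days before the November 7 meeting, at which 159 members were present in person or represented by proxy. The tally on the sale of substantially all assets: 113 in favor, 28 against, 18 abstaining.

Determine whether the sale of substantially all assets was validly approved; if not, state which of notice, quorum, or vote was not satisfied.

Invalid — notice requirement not satisfied.

Notice: 18 days given; 20 required. Not satisfied.
Quorum: 30% of 523 = 156.90, rounded up to 157; 159 present. Satisfied.
Vote: requires three-fourths of the votes cast (159 − 18 abstaining = 141); 3/4 of 141 = 105.75, rounded up to 106, so 106 needed; 113 in favor. Satisfied.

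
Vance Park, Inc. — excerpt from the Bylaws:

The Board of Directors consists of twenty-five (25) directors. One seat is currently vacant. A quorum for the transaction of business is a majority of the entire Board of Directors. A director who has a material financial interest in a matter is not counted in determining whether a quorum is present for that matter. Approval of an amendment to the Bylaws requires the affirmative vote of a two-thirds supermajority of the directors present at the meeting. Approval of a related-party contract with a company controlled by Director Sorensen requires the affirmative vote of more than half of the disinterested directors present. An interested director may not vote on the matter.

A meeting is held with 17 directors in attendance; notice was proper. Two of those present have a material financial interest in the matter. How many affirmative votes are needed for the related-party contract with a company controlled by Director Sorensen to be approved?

8

The related-party contract with a company controlled by Director Sorensen requires a majority of the disinterested directors present (17 − 2 = 15).
A majority of 15 is 8.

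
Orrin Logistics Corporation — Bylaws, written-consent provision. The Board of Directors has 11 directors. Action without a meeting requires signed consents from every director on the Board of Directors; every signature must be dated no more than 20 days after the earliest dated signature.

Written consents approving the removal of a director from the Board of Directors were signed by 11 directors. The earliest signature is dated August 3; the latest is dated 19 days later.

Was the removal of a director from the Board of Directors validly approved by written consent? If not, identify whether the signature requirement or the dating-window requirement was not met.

Effective — both the signature and dating-window requirements are satisfied.

Signatures required: all of 11 — unanimous means all 11, so 11 needed; 11 signed. Sufficient.
Dating window: the latest signature is 19 days after the earliest; the limit is 20 days. Within the window.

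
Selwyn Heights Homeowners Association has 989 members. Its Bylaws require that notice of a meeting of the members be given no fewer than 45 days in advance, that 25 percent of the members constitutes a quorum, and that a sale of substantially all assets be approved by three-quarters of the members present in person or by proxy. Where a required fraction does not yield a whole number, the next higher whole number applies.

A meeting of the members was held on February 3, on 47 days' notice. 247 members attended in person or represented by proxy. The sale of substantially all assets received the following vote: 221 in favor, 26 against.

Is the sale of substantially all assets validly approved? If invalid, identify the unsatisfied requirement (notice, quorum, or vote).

Notice: 47 days given; 45 required. Satisfied.
Quorum: 25% of 989 = 247.25, rounded up to 248; 247 present. Not satisfied.
Vote: requires three-fourths of those present (247); 3/4 of 247 = 185.25, rounded up to 186, so 186 needed; 221 in favor. Satisfied.

Invalid — quorum requirement not satisfied.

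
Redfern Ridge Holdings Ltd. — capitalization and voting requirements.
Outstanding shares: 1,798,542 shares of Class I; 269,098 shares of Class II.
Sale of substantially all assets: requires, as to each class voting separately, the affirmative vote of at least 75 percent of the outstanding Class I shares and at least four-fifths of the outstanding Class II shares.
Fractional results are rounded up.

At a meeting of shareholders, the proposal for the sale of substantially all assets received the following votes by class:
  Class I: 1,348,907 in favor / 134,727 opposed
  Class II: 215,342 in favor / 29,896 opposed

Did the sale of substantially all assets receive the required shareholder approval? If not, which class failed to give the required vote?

Class I: 3/4 of 1798542 = 1348906.50, rounded up to 1348907; 1,348,907 required, 1,348,907 in favor — approved.
Class II: 4/5 of 269098 = 215278.40, rounded up to 215279; 215,279 required, 215,342 in favor — approved.

Approved — every class gave the required vote.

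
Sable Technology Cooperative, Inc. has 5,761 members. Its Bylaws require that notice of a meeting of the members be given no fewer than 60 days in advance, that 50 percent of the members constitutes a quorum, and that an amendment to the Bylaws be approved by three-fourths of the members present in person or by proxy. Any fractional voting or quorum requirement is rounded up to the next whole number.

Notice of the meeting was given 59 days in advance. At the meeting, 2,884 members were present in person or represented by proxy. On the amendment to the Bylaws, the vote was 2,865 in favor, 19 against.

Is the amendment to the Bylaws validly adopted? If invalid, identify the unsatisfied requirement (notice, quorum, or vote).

Invalid — notice requirement not satisfied.

Notice: 59 days given; 60 required. Not satisfied.
Quorum: 50% of 5,761 = 2,880.50, rounded up to 2,881; 2,884 present. Satisfied.
Vote: requires three-fourths of those present (2,884); 3/4 of 2884 = 2163, so 2,163 needed; 2,865 in favor. Satisfied.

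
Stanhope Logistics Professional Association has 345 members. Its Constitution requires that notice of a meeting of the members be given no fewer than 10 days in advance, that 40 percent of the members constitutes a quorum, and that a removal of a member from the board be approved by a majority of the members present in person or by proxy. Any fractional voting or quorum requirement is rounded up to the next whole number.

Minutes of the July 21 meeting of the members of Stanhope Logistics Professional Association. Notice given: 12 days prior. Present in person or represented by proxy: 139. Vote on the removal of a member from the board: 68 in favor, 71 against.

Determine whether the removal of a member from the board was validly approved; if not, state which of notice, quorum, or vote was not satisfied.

Notice: 12 days given; 10 required. Satisfied.
Quorum: 40% of 345 = 138; 139 present. Satisfied.
Vote: requires a majority of those present (139); a majority of 139 is 70, so 70 needed; 68 in favor. Not satisfied.

Invalid — vote requirement not satisfied.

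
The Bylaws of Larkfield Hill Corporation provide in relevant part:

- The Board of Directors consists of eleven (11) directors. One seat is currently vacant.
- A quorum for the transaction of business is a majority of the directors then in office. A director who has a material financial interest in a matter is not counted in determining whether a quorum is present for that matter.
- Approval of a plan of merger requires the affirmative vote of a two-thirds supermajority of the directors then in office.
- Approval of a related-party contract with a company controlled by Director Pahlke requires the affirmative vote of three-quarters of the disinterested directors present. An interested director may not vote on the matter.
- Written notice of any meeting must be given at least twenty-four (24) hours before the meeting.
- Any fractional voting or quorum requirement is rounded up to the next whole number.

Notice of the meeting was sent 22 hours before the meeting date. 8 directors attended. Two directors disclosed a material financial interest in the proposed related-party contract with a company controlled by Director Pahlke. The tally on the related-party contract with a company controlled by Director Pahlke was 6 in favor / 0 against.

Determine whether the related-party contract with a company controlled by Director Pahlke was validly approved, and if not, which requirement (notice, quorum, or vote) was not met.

Invalid — notice requirement not satisfied.

Notice: 22 hours given; 24 required (22 < 24). Not satisfied.
Quorum: 8 present, but the 2 interested directors do not count, leaving 6. Quorum is 6. Satisfied.
Vote: the related-party contract with a company controlled by Director Pahlke requires three-fourths of the disinterested directors present (8 − 2 = 6). 3/4 of 6 = 4.50, rounded up to 5, so 5 affirmative votes are needed; 6 voted in favor. Satisfied.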